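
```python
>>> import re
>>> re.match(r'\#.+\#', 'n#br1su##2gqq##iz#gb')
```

`re.match` only tries the pattern at the start of the string.
Here position 0 doesn't satisfy it, so the call returns None.

None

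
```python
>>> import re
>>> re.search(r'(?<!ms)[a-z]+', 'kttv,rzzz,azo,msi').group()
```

The negative lookaround is zero-width — it rules out positions where the adjacent text would match, without consuming anything.
`search` walks the string left to right and returns the first match it finds.
The match spans [0:4] → 'kttv'.

'kttv'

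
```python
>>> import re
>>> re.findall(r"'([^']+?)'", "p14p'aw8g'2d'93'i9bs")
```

['aw8g', '93']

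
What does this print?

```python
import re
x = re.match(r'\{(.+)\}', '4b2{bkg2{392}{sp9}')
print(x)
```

None

`re.match` won't scan ahead — the pattern has to work from the very first character.
Here position 0 doesn't satisfy it, so the call returns None.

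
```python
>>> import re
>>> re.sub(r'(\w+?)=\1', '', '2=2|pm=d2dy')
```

`\1` has to match the exact text group 1 already captured.
Matches: at [0:3] → '2=2'.
Every occurrence is swapped for ''.

'|pm=d2dy'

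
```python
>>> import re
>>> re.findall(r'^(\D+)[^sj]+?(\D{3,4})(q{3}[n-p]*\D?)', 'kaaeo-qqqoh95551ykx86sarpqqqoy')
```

Pattern: anchored at the start of the string; then one or more of a non-digit (captured); then one or more of any character except [sj] (lazy); then 3 to 4 of a non-digit (captured); then exactly 3 of the literal 'q', then zero or more of a character in [n-p], then optionally a non-digit (captured).
Scanning left to right: at [0:30] match 'kaaeo-qqqoh95551ykx86sarpqqqoy', groups = ('kaaeo-qqqoh', 'sarp', 'qqqoy').
3 groups means the one result is a tuple of 3 captured strings — 1 here.

[('kaaeo-qqqoh', 'sarp', 'qqqoy')]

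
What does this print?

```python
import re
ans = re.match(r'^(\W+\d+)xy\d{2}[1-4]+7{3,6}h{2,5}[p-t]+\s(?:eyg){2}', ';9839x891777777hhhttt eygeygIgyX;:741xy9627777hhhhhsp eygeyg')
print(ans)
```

Pattern: anchored at the start of the string; then one or more of a non-word character, then one or more of a digit (captured); then the literal 'xy', then exactly 2 of a digit; then one or more of a character in [1-4]; then 3 to 6 of the literal '7', then 2 to 5 of the literal 'h', then one or more of a character in [p-t]; then whitespace, then the literal 'eyg' repeated 2 times.
With `match`, the pattern is implicitly anchored at the beginning.
Here position 0 doesn't satisfy it, so the call returns None.

None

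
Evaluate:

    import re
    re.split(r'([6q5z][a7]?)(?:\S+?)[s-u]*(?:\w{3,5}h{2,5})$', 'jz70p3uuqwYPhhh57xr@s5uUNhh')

Pattern: one of [6q5z], then optionally one of [a7] (captured); then one or more of a non-whitespace character (lazy) (non-capturing group); then zero or more of a character in [s-u]; then 3 to 5 of a word character, then 2 to 5 of the literal 'h' (non-capturing group); then anchored at the end.
Matches to split on: at [1:27] → 'z70p3uuqwYPhhh57xr@s5uUNhh'.
`re.split` interleaves the captured-group text with the surrounding fragments.

['j', 'z7', '']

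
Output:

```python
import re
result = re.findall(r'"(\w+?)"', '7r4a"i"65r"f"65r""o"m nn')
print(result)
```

One capturing group, so `findall` returns just the captured substring from each match — 3 in all.

['i', 'f', 'o']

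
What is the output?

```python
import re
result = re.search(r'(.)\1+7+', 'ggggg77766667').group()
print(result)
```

`\1` has to match the exact text group 1 already captured.
The match spans [0:8] → 'ggggg777'.

ggggg777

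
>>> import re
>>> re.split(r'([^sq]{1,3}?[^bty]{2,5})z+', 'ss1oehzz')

`re.split` interleaves the captured-group text with the surrounding fragments.

['ss', '1oehz', '']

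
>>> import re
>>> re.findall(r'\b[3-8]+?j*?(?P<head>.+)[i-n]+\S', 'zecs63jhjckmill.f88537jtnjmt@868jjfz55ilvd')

Pattern: a word boundary (`\b`, zero-width); then one or more of a character in [3-8] (lazy), then zero or more of the literal 'j' (lazy); then one or more of any character (captured as 'head'); then one or more of a character in [i-n], then a non-whitespace character.
A non-greedy quantifier consumes as few characters as it can — just enough that the remainder of the pattern still matches from where it stops; whatever follows it matches normally.
Matches: at [29:41] match '868jjfz55ilv', group 1 = '68jjfz55i'.
With a single group, `findall` returns only what that group captured — 1 item.

['68jjfz55i']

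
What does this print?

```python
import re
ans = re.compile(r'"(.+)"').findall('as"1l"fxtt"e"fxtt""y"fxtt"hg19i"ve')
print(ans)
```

['1l"fxtt"e"fxtt""y"fxtt"hg19i']

Scanning left to right: at [2:32] match '"1l"fxtt"e"fxtt""y"fxtt"hg19i"', group 1 = '1l"fxtt"e"fxtt""y"fxtt"hg19i'.
One capturing group, so `findall` returns just the captured substring from the one match — 1 in all.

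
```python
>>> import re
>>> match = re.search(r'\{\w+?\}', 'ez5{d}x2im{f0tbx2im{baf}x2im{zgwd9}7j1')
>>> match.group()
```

'{d}'

The match spans [3:6] → '{d}'.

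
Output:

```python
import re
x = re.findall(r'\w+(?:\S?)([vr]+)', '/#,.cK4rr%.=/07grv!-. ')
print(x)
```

Pattern: one or more of a word character; then optionally a non-whitespace character (non-capturing group); then one or more of one of [vr] (captured).
Matches: at [4:9] match 'cK4rr', group 1 = 'r'; at [13:18] match '07grv', group 1 = 'v'.
`findall` collects group 1 from each match (2 total).

['r', 'v']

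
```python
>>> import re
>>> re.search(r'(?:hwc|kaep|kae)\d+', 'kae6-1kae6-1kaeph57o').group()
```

'kae6'

Unlike `match`, `search` isn't anchored — it looks for the pattern anywhere in the string.
The match spans [0:4] → 'kae6'.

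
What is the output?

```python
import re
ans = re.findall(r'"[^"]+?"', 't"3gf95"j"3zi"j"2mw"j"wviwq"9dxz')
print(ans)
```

['"3gf95"', '"3zi"', '"2mw"', '"wviwq"']

With no groups in the pattern, `findall` gives back each whole match — 4 here.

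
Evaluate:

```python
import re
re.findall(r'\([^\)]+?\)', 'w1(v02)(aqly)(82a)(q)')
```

['(v02)', '(aqly)', '(82a)', '(q)']

Walking the string: at [2:7] → '(v02)'; at [7:13] → '(aqly)'; at [13:18] → '(82a)'; at [18:21] → '(q)'.
`findall` yields the raw match text (4 of them) because the pattern has no groups.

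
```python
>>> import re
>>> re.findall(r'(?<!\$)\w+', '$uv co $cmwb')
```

['v', 'co', 'mwb']

`(?!…)`/`(?<!…)` only lets a position through if the neighbouring text does NOT match; no characters are consumed.
No capturing groups, so `findall` returns the 3 full match strings.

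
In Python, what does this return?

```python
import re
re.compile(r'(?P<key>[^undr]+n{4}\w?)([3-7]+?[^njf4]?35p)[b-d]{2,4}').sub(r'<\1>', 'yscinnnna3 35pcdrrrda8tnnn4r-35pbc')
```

This matches one or more of any character except [undr], then exactly 4 of a literal 'n', then optionally a word character (captured as 'key'); then one or more of a character in [3-7] (lazy), then optionally any character except [njf4], then the literal '35p' (captured); then 2 to 4 of a character in [b-d].
Matches: at [0:16] → 'yscinnnna3 35pcd'.
`\1` in the replacement pulls in group 1's text for each match.

'<yscinnnna>rrrda8tnnn4r-35pbc'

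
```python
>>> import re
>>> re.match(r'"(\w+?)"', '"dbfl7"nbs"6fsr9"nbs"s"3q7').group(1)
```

'dbfl7'

`match` is anchored at position 0; if the pattern doesn't fit there, it returns None.
The match spans [0:7] → '"dbfl7"'.
Captured: group 1 = 'dbfl7'.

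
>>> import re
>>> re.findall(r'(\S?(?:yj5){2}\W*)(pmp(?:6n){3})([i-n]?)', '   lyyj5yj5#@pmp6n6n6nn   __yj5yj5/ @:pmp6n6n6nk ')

[('yyj5yj5#@', 'pmp6n6n6n', 'n'), ('_yj5yj5/ @:', 'pmp6n6n6n', 'k')]

Pattern: optionally a non-whitespace character, then the literal 'yj5' repeated 2 times, then zero or more of a non-word character (captured); then the literal 'pmp', then the literal '6n' repeated 3 times (captured); then optionally a character in [i-n] (captured).
With 3 capturing groups, `findall` returns a 3-tuple per match.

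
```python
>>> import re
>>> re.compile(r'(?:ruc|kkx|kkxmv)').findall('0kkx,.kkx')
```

['kkx', 'kkx']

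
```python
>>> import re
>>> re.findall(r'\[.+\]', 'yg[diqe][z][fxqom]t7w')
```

Matches: at [2:18] → '[diqe][z][fxqom]'.
Since nothing is captured, `findall` lists the 1 matched substring directly.

['[diqe][z][fxqom]']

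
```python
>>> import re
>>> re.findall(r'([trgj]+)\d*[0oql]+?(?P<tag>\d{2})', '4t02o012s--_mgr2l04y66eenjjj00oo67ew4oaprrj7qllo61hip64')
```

Pattern: one or more of one of [trgj] (captured); then zero or more of a digit, then one or more of one of [0oql] (lazy); then exactly 2 of a digit (captured as 'tag').
A `+?`/`*?`/`{m,n}?` starts at its minimum and grows only as far as needed for what follows to match.
Scanning left to right: at [1:7] match 't02o01', groups = ('t', '01'); at [13:19] match 'gr2l04', groups = ('gr', '04'); at [25:34] match 'jjj00oo67', groups = ('jjj', '67'); at [40:50] match 'rrj7qllo61', groups = ('rrj', '61').
Multiple groups make `findall` return tuples — one 2-tuple for each match.

[('t', '01'), ('gr', '04'), ('jjj', '67'), ('rrj', '61')]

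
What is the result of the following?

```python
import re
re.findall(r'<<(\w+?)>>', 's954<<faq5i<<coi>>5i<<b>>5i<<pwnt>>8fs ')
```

['coi', 'b', 'pwnt']

Walking the string: at [11:18] match '<<coi>>', group 1 = 'coi'; at [20:25] match '<<b>>', group 1 = 'b'; at [27:35] match '<<pwnt>>', group 1 = 'pwnt'.
One capturing group, so `findall` returns just the captured substring from each match — 3 in all.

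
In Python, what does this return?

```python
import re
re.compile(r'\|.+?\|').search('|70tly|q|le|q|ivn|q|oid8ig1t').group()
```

'|70tly|'

The match spans [0:7] → '|70tly|'.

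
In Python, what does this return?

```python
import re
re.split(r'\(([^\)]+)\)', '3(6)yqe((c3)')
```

The group in the pattern means `split` returns the separators' captures alongside the pieces.

['3', '6', 'yqe', '(c3', '']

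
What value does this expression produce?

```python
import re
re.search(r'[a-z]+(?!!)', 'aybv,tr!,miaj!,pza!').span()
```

(0, 4)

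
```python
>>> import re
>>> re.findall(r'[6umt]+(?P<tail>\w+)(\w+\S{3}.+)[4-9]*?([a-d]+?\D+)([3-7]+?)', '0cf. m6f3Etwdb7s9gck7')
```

[('f3Etwd', 'b7s9g', 'ck', '7')]

Pattern: one or more of one of [6umt]; then one or more of a word character (captured as 'tail'); then one or more of a word character, then exactly 3 of a non-whitespace character, then one or more of any character (captured); then zero or more of a character in [4-9] (lazy); then one or more of a character in [a-d] (lazy), then one or more of a non-digit (captured); then one or more of a character in [3-7] (lazy) (captured).
With 4 capturing groups, `findall` returns a 4-tuple per match.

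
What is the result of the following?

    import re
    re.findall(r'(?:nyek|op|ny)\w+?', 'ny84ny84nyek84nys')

['ny8', 'ny8', 'nyek8', 'nys']

Alternation isn't longest-match — the leftmost alternative that fits at this position is chosen.
`findall` yields the raw match text (4 of them) because the pattern has no groups.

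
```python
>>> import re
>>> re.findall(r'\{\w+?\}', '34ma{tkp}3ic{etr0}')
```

Since nothing is captured, `findall` lists the 2 matched substrings directly.

['{tkp}', '{etr0}']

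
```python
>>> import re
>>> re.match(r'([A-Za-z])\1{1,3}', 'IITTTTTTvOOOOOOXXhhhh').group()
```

'II'

After group 1 captures some text, `\1` only succeeds where that same text appears again.
With `match`, the pattern is implicitly anchored at the beginning.
The match spans [0:2] → 'II'.
Captured: group 1 = 'I'.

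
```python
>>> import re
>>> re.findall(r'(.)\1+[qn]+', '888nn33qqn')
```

['8', '3']

The backreference `\1` re-matches whatever the first group consumed, character for character.
One capturing group, so `findall` returns just the captured substring from each match — 2 in all.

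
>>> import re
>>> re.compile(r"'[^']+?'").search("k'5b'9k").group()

"'5b'"

`re.search` scans for the first position where the pattern succeeds.
The match spans [1:5] → "'5b'".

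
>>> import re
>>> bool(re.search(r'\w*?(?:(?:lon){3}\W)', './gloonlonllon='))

This matches zero or more of a word character (lazy); then the literal 'lon' repeated 3 times, then a non-word character (non-capturing group).
`re.search` tries every starting position until one works.
Here no position works, so the call returns None, and `bool(None)` is False.

False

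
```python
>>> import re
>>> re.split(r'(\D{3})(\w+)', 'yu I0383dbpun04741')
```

Pattern: exactly 3 of a non-digit (captured); then one or more of a word character (captured).
Matches to split on: at [0:18] → 'yu I0383dbpun04741'.
The group in the pattern means `split` returns the separators' captures alongside the pieces.

['', 'yu ', 'I0383dbpun04741', '']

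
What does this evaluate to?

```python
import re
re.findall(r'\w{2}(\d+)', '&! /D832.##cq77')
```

['32', '77']

Pattern: exactly 2 of a word character; then one or more of a digit (captured).
Matches: at [4:8] match 'D832', group 1 = '32'; at [11:15] match 'cq77', group 1 = '77'.
Because there's exactly one group, `findall` drops the full match and keeps group 1 from each hit.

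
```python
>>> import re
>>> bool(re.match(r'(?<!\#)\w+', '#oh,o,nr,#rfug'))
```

`match` is anchored at position 0; if the pattern doesn't fit there, it returns None.
Here the pattern fails at index 0, so the call returns None, and `bool(None)` is False.

False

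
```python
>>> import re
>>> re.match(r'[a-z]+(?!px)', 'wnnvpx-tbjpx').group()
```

`(?!…)`/`(?<!…)` only lets a position through if the neighbouring text does NOT match; no characters are consumed.
With `match`, the pattern is implicitly anchored at the beginning.
The match spans [0:6] → 'wnnvpx'.

'wnnvpx'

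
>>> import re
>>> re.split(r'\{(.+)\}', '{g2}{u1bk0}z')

['', 'g2}{u1bk0', 'z']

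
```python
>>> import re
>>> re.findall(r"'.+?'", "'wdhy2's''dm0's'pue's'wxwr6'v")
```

["'wdhy2'", "''dm0'", "'pue'", "'wxwr6'"]

With the lazy modifier that quantifier settles for the fewest repetitions that let the rest of the pattern succeed (the atoms after it are unaffected and can still be greedy).
`findall` yields the raw match text (4 of them) because the pattern has no groups.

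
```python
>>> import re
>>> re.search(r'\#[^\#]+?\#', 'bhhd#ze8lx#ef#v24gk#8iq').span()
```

(4, 11)

The match spans [4:11] → '#ze8lx#'.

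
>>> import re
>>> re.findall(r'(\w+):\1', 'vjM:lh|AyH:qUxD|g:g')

A backreference is literal: `\1` must see the identical characters the first group matched.
Scanning left to right: at [16:19] match 'g:g', group 1 = 'g'.
`findall` collects group 1 from the one match (1 total).

['g']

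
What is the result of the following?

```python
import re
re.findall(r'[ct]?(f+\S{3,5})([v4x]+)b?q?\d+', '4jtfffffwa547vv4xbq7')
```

Pattern: optionally one of [ct]; then one or more of the literal 'f', then 3 to 5 of a non-whitespace character (captured); then one or more of one of [v4x] (captured); then optionally the literal 'b', then optionally the literal 'q'; then one or more of a digit.
With 2 capturing groups, `findall` returns a 2-tuple per match.

[('fffffwa547', 'vv4x')]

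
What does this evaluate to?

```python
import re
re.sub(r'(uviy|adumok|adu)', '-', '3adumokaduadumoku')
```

Alternation isn't longest-match — the leftmost alternative that fits at this position is chosen.
Each match is replaced by '-'.

'3---u'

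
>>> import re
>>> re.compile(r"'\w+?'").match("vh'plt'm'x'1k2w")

None

`match` is anchored at position 0; if the pattern doesn't fit there, it returns None.
Here the pattern fails at index 0, so the call returns None.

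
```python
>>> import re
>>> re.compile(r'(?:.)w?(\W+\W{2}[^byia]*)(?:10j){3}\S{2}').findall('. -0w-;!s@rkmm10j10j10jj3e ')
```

The pattern matches any character (non-capturing group); then optionally a literal 'w'; then one or more of a non-word character, then exactly 2 of a non-word character, then zero or more of any character except [byia] (captured); then the literal '10j' repeated 3 times, then exactly 2 of a non-whitespace character.
Walking the string: at [3:25] match '0w-;!s@rkmm10j10j10jj3', group 1 = '-;!s@rkmm'.
One capturing group, so `findall` returns just the captured substring from the one match — 1 in all.

['-;!s@rkmm']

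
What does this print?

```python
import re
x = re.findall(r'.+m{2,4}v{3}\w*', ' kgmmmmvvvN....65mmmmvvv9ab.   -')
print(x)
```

[' kgmmmmvvvN....65mmmmvvv9ab']

This matches one or more of any character; then 2 to 4 of a literal 'm', then exactly 3 of a literal 'v'; then zero or more of a word character.
Matches: at [0:27] → ' kgmmmmvvvN....65mmmmvvv9ab'.
With no groups in the pattern, `findall` gives back each whole match — 1 here.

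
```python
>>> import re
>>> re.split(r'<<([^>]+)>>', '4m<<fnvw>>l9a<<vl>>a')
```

['4m', 'fnvw', 'l9a', 'vl', 'a']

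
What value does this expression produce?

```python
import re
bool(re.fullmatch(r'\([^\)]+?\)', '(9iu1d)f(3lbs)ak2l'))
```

False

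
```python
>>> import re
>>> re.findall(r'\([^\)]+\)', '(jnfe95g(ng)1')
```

['(jnfe95g(ng)']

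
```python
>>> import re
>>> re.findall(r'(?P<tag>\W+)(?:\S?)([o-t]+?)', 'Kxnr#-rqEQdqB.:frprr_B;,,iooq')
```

A `+?`/`*?`/`{m,n}?` starts at its minimum and grows only as far as needed for what follows to match.
`findall` packs the 2 group values into a tuple for every match.

[('#-', 'q'), ('.:', 'r'), (';,,', 'o')]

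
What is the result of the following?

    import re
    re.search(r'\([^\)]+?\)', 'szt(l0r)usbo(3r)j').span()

(3, 8)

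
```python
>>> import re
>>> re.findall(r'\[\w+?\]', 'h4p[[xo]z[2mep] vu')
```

Since nothing is captured, `findall` lists the 2 matched substrings directly.

['[xo]', '[2mep]']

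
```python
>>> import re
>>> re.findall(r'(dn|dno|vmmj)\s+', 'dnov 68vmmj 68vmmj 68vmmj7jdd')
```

With a single group, `findall` returns only what that group captured — 2 items.

['vmmj', 'vmmj']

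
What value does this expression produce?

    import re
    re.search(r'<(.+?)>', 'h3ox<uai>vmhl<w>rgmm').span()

Because the quantifier is non-greedy, it stops expanding at the earliest point where the rest of the pattern can succeed.
Unlike `match`, `search` isn't anchored — it looks for the pattern anywhere in the string.
The match spans [4:9] → '<uai>'.
Captured: group 1 = 'uai'.

(4, 9)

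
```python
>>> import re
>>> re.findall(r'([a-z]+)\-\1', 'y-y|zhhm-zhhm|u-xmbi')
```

`\1` is not a pattern — it's the concrete string captured by group 1, re-applied verbatim.
Walking the string: at [0:3] match 'y-y', group 1 = 'y'; at [4:13] match 'zhhm-zhhm', group 1 = 'zhhm'.
With a single group, `findall` returns only what that group captured — 2 items.

['y', 'zhhm']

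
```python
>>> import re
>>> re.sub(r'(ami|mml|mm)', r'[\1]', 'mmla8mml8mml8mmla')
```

'[mml]a8[mml]8[mml]8[mml]a'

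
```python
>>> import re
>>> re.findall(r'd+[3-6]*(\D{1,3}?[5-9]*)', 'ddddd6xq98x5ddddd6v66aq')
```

`findall` collects group 1 from each match (2 total).

['x', 'v66']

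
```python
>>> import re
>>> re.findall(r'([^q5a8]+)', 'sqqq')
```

This matches one or more of any character except [q5a8] (captured).
Matches: at [0:1] match 's', group 1 = 's'.
One capturing group, so `findall` returns just the captured substring from the one match — 1 in all.

['s']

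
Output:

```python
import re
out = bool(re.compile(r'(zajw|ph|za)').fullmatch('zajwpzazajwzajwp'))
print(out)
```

`fullmatch` succeeds only if the pattern covers the string from start to end.
Here the string isn't matched end-to-end, so the call returns None, and `bool(None)` is False.

False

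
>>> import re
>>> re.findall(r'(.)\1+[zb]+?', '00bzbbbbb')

The backreference `\1` re-matches whatever the first group consumed, character for character.
`findall` collects group 1 from each match (2 total).

['0', 'b']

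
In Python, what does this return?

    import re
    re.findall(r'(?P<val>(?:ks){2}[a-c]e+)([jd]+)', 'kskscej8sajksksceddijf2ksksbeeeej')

2 groups means each result is a tuple of 2 captured strings — 3 here.

[('ksksce', 'j'), ('ksksce', 'dd'), ('ksksbeeee', 'j')]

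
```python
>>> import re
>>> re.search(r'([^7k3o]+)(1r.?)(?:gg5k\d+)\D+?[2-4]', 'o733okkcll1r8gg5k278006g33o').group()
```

'cll1r8gg5k278006g3'

This matches one or more of any character except [7k3o] (captured); then the literal '1r', then optionally any character (captured); then the literal 'gg5', then the literal 'k', then one or more of a digit (non-capturing group); then one or more of a non-digit (lazy), then a character in [2-4].
`re.search` scans for the first position where the pattern succeeds.
The match spans [7:25] → 'cll1r8gg5k278006g3'.
Captured: group 1 = 'cll', group 2 = '1r8'.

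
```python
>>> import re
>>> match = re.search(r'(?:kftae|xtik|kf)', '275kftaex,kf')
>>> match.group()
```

'kftae'

The regex engine tests alternatives in the order written; an earlier branch that matches wins even if a later one would match more.
`re.search` tries every starting position until one works.
The match spans [3:8] → 'kftae'.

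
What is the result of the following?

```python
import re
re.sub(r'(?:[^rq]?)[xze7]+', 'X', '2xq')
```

Every occurrence is swapped for 'X'.

'Xq'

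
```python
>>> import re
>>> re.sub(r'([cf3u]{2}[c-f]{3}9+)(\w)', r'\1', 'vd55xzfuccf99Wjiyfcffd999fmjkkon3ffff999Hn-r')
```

'vd55xzfuccf99jiyfcffd999mjkkon3ffff999n-r'

The pattern matches exactly 2 of one of [cf3u], then exactly 3 of a character in [c-f], then one or more of the literal '9' (captured); then a word character (captured).
`\1` in the replacement pulls in group 1's text for each match.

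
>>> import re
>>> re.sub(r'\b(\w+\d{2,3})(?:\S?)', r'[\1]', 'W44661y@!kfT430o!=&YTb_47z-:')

This matches a word boundary (`\b`, zero-width); then one or more of a word character, then 2 to 3 of a digit (captured); then optionally a non-whitespace character (non-capturing group).
Matches: at [0:7] → 'W44661y'; at [9:16] → 'kfT430o'; at [19:26] → 'YTb_47z'.
The replacement refers to a captured group, so each match is rewritten using its own captured text.

'[W44661]@![kfT430]!=&[YTb_47]-:'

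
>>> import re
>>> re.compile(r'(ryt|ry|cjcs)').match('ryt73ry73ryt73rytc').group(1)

'ryt'

The match spans [0:3] → 'ryt'.
Captured: group 1 = 'ryt'.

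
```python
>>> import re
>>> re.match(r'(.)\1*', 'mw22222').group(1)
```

The match spans [0:1] → 'm'.
Captured: group 1 = 'm'.

'm'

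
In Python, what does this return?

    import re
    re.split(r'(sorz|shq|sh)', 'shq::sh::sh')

['', 'shq', '::', 'sh', '::', 'sh', '']

The regex engine tests alternatives in the order written; an earlier branch that matches wins even if a later one would match more.
Matches to split on: at [0:3] → 'shq'; at [5:7] → 'sh'; at [9:11] → 'sh'.
With a capturing group present, the delimiter's captured portion is kept in the result list.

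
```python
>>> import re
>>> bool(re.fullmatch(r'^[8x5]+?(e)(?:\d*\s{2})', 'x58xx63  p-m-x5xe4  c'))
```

This matches anchored at the start of the string; then one or more of one of [8x5] (lazy); then a literal 'e' (captured); then zero or more of a digit, then exactly 2 of whitespace (non-capturing group).
For `fullmatch`, every character of the input must be accounted for by the pattern.
Here there's no way to consume every character, so the call returns None, and `bool(None)` is False.

False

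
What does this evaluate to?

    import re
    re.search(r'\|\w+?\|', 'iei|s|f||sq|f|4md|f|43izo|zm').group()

The match spans [3:6] → '|s|'.

'|s|'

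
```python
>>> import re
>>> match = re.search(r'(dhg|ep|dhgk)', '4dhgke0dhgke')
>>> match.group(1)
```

'dhg'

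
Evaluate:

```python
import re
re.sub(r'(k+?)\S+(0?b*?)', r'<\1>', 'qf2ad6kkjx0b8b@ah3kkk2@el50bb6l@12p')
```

The pattern matches one or more of a literal 'k' (lazy) (captured); then one or more of a non-whitespace character; then optionally a literal '0', then zero or more of the literal 'b' (lazy) (captured).
A non-greedy quantifier consumes as few characters as it can — just enough that the remainder of the pattern still matches from where it stops; whatever follows it matches normally.
Matches: at [6:35] → 'kkjx0b8b@ah3kkk2@el50bb6l@12p'.
Each match is replaced using the text its own group 1 captured.

'qf2ad6<k>'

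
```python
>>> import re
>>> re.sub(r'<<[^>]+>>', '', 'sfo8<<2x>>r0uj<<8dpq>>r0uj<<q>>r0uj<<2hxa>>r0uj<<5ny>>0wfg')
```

'sfo8r0ujr0ujr0ujr0uj0wfg'

`sub` substitutes '' at each match site.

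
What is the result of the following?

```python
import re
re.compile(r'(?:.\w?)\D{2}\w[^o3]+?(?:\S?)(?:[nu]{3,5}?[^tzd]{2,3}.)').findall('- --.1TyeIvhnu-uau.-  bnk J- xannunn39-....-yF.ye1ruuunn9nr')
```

['--.1TyeIvhnu-uau.-  bnk J- xannunn39', '..-yF.ye1ruuunn9n']

The pattern matches any character, then optionally a word character (non-capturing group); then exactly 2 of a non-digit, then a word character, then one or more of any character except [o3] (lazy); then optionally a non-whitespace character (non-capturing group); then 3 to 5 of one of [nu] (lazy), then 2 to 3 of any character except [tzd], then any character (non-capturing group).
Matches: at [2:38] → '--.1TyeIvhnu-uau.-  bnk J- xannunn39'; at [41:58] → '..-yF.ye1ruuunn9n'.
No capturing groups, so `findall` returns the 2 full match strings.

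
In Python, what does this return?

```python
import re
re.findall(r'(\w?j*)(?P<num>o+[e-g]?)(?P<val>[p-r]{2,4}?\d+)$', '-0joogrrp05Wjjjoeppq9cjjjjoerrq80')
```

[('cjjjj', 'oe', 'rrq80')]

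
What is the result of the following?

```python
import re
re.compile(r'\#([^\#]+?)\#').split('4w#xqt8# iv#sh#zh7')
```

The group in the pattern means `split` returns the separators' captures alongside the pieces.

['4w', 'xqt8', ' iv', 'sh', 'zh7']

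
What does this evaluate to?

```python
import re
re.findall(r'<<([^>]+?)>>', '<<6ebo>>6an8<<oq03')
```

Matches: at [0:8] match '<<6ebo>>', group 1 = '6ebo'.
Because there's exactly one group, `findall` drops the full match and keeps group 1 from the one hit.

['6ebo']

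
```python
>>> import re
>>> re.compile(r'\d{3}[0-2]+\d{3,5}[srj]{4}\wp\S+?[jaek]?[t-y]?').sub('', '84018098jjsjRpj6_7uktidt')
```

A non-greedy quantifier consumes as few characters as it can — just enough that the remainder of the pattern still matches from where it stops; whatever follows it matches normally.
Each match is replaced by ''.

'6_7uktidt'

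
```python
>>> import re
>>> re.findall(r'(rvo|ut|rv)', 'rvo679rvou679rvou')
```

['rvo', 'rvo', 'rvo']

Alternation tries branches left to right and keeps the first one that lets the overall match succeed at that position.
One capturing group, so `findall` returns just the captured substring from each match — 3 in all.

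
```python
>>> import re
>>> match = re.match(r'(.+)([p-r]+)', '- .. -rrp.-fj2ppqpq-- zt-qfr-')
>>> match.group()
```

'- .. -rrp.-fj2ppqpq-- zt-qfr'

`match` is anchored at position 0; if the pattern doesn't fit there, it returns None.
The match spans [0:28] → '- .. -rrp.-fj2ppqpq-- zt-qfr'.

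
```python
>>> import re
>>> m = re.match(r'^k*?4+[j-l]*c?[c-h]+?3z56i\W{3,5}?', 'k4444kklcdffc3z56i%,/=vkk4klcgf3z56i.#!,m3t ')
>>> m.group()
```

'k4444kklcdffc3z56i%,/'

`match` is anchored at position 0; if the pattern doesn't fit there, it returns None.
The match spans [0:21] → 'k4444kklcdffc3z56i%,/'.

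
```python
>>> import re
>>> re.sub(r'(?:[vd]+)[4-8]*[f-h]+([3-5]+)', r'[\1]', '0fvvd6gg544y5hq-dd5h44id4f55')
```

'0f[544]y5hq-[44]i[55]'

The pattern matches one or more of one of [vd] (non-capturing group); then zero or more of a character in [4-8]; then one or more of a character in [f-h]; then one or more of a character in [3-5] (captured).
Matches: at [2:11] → 'vvd6gg544'; at [16:22] → 'dd5h44'; at [23:28] → 'd4f55'.
The replacement refers to a captured group, so each match is rewritten using its own captured text.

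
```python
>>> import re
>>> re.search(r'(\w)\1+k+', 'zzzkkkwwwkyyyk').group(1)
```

The match spans [0:6] → 'zzzkkk'.
Captured: group 1 = 'z'.

'z'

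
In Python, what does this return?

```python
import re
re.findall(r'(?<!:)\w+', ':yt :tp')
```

The negative lookahead/lookbehind blocks any match where the forbidden context is present.
Walking the string: at [2:3] → 't'; at [6:7] → 'p'.
No capturing groups, so `findall` returns the 2 full match strings.

['t', 'p']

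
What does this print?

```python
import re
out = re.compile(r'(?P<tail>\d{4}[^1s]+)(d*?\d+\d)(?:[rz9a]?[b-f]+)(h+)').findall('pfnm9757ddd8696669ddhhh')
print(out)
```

[('9757ddd86966', '69', 'hhh')]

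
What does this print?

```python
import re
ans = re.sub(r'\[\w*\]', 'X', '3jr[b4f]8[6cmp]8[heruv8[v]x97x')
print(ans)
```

3jrX8X8[heruv8Xx97x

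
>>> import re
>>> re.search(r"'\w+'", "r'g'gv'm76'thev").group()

"'g'"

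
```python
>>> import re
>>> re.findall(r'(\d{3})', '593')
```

This matches exactly 3 of a digit (captured).
Matches: at [0:3] match '593', group 1 = '593'.
`findall` collects group 1 from the one match (1 total).

['593']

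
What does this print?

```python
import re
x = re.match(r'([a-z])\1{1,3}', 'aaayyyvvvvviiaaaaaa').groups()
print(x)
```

('a',)

`\1` has to match the exact text group 1 already captured.
`re.match` won't scan ahead — the pattern has to work from the very first character.
The match spans [0:3] → 'aaa'.
Captured: group 1 = 'a'.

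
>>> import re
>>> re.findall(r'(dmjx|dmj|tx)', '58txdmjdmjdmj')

`findall` collects group 1 from each match (4 total).

['tx', 'dmj', 'dmj', 'dmj']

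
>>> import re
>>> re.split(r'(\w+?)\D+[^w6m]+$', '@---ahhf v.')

With the lazy modifier that quantifier settles for the fewest repetitions that let the rest of the pattern succeed (the atoms after it are unaffected and can still be greedy).
With a capturing group present, the delimiter's captured portion is kept in the result list.

['@---', 'a', '']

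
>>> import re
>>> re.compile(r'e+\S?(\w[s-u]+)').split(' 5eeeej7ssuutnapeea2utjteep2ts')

The pattern matches one or more of a literal 'e'; then optionally a non-whitespace character; then a word character, then one or more of a character in [s-u] (captured).
Matches to split on: at [2:13] → 'eeeej7ssuut'; at [16:22] → 'eea2ut'; at [24:30] → 'eep2ts'.
Because the pattern has a capturing group, `split` also inserts each captured text between the pieces.

[' 5', '7ssuut', 'nap', '2ut', 'jt', '2ts', '']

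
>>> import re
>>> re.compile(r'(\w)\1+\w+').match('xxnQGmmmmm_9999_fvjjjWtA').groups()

The backreference `\1` re-matches whatever the first group consumed, character for character.
`re.match` only tries the pattern at the start of the string.
The match spans [0:24] → 'xxnQGmmmmm_9999_fvjjjWtA'.
Captured: group 1 = 'x'.

('x',)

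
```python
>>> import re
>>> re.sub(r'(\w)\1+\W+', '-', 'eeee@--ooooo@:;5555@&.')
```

'---'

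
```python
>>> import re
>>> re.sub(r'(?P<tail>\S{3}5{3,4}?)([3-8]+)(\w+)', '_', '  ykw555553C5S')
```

'  _'

The pattern matches exactly 3 of a non-whitespace character, then 3 to 4 of a literal '5' (lazy) (captured as 'tail'); then one or more of a character in [3-8] (captured); then one or more of a word character (captured).
Matches: at [2:14] → 'ykw555553C5S'.
`sub` substitutes '_' at each match site.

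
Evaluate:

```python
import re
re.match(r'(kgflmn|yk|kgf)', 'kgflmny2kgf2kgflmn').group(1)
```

'kgflmn'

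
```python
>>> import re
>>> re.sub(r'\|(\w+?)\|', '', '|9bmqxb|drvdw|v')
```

Matches: at [0:8] → '|9bmqxb|'.
Each match is replaced by ''.

'drvdw|v'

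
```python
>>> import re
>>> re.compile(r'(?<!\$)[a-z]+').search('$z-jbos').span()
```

A negative assertion filters positions out without eating any characters.
`search` walks the string left to right and returns the first match it finds.
The match spans [3:7] → 'jbos'.

(3, 7)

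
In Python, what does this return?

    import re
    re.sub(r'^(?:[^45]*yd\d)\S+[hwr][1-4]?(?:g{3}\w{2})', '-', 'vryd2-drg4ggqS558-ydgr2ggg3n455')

'-455'

This matches anchored at the start of the string; then zero or more of any character except [45], then the literal 'yd', then a digit (non-capturing group); then one or more of a non-whitespace character, then one of [hwr], then optionally a character in [1-4]; then exactly 3 of a literal 'g', then exactly 2 of a word character (non-capturing group).
Each match is replaced by '-'.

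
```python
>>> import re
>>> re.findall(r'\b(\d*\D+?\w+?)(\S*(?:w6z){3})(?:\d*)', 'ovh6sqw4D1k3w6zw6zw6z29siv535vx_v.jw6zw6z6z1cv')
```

The `?` after the quantifier makes it lazy — it takes as little as possible before letting the rest of the pattern try.
With 2 capturing groups, `findall` returns a 2-tuple per match.

[('ov', 'h6sqw4D1k3w6zw6zw6z')]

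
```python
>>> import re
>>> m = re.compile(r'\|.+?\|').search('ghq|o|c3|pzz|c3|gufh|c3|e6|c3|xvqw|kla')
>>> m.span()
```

Lazy quantifiers expand one character at a time until the remainder of the pattern can match.
The match spans [3:6] → '|o|'.

(3, 6)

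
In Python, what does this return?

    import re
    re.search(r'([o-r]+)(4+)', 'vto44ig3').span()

(2, 5)

The pattern matches one or more of a character in [o-r] (captured); then one or more of a literal '4' (captured).
`search` walks the string left to right and returns the first match it finds.
The match spans [2:5] → 'o44'.
Captured: group 1 = 'o', group 2 = '44'.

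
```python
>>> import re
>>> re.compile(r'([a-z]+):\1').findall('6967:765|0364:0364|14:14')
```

One capturing group, so `findall` returns just the captured substring from each match — 0 in all.
Nothing in the string satisfies the pattern, so the list is empty.

[]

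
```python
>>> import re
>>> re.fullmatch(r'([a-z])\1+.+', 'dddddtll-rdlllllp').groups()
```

`\1` has to match the exact text group 1 already captured.
`fullmatch` succeeds only if the pattern covers the string from start to end.
The match spans [0:17] → 'dddddtll-rdlllllp'.
Captured: group 1 = 'd'.

('d',)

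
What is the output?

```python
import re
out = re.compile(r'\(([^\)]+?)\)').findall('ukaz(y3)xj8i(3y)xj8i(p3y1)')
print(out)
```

Scanning left to right: at [4:8] match '(y3)', group 1 = 'y3'; at [12:16] match '(3y)', group 1 = '3y'; at [20:26] match '(p3y1)', group 1 = 'p3y1'.
`findall` collects group 1 from each match (3 total).

['y3', '3y', 'p3y1']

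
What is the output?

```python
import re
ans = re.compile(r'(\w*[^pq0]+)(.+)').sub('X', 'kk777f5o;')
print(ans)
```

Each match is replaced by 'X'.

X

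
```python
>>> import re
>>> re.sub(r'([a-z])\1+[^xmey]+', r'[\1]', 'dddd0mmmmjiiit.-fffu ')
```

A backreference is literal: `\1` must see the identical characters the first group matched.
The replacement refers to a captured group, so each match is rewritten using its own captured text.

'[d][m]'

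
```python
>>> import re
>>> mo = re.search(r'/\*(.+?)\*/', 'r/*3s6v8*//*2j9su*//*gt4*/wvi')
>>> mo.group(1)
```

'3s6v8'

Unlike `match`, `search` isn't anchored — it looks for the pattern anywhere in the string.
The match spans [1:10] → '/*3s6v8*/'.
Captured: group 1 = '3s6v8'.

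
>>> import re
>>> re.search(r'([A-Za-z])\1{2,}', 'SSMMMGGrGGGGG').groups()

The match spans [2:5] → 'MMM'.
Captured: group 1 = 'M'.

('M',)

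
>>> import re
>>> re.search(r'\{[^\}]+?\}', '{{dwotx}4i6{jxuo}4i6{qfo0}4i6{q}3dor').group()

Unlike `match`, `search` isn't anchored — it looks for the pattern anywhere in the string.
The match spans [0:8] → '{{dwotx}'.

'{{dwotx}'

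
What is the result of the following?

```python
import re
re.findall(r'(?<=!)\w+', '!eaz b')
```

['eaz']

The lookaround is zero-width — it requires the adjacent text to match without consuming it, so the asserted text isn't part of the match.
With no groups in the pattern, `findall` gives back each whole match — 1 here.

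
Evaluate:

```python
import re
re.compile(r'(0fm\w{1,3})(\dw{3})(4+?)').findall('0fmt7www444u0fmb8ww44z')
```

[('0fmt', '7www', '4')]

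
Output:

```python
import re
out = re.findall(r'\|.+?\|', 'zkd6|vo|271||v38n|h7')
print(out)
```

Walking the string: at [4:8] → '|vo|'; at [11:18] → '||v38n|'.
Since nothing is captured, `findall` lists the 2 matched substrings directly.

['|vo|', '||v38n|']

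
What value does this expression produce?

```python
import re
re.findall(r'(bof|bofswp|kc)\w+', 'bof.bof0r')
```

With a single group, `findall` returns only what that group captured — 1 item.

['bof']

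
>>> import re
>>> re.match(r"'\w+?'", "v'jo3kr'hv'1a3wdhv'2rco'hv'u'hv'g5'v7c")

`re.match` only tries the pattern at the start of the string.
Here position 0 doesn't satisfy it, so the call returns None.

None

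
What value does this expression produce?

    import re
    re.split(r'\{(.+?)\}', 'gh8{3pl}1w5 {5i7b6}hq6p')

With the lazy modifier that quantifier settles for the fewest repetitions that let the rest of the pattern succeed (the atoms after it are unaffected and can still be greedy).
With a capturing group present, the delimiter's captured portion is kept in the result list.

['gh8', '3pl', '1w5 ', '5i7b6', 'hq6p']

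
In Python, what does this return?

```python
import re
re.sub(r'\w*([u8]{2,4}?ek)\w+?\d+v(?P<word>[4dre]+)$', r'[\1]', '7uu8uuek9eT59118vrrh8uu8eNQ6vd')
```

Each match is replaced using the text its own group 1 captured.

'[uuek]'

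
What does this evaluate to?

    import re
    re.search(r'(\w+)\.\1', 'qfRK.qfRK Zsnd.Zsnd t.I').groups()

('qfRK',)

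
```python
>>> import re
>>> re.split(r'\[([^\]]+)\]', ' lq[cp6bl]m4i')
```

[' lq', 'cp6bl', 'm4i']

Matches to split on: at [3:10] → '[cp6bl]'.
The group in the pattern means `split` returns the separators' captures alongside the pieces.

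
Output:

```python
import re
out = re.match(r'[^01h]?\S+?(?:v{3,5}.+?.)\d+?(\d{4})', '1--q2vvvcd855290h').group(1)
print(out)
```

This matches optionally any character except [01h], then one or more of a non-whitespace character (lazy); then 3 to 5 of a literal 'v', then one or more of any character (lazy), then any character (non-capturing group); then one or more of a digit (lazy); then exactly 4 of a digit (captured).
Lazy quantifiers expand one character at a time until the remainder of the pattern can match.
With `match`, the pattern is implicitly anchored at the beginning.
The match spans [0:15] → '1--q2vvvcd85529'.
Captured: group 1 = '5529'.

5529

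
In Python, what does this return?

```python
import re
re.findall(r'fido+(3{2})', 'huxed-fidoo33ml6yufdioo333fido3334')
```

['33', '33']

This matches the literal 'f', then the literal 'id', then one or more of the literal 'o'; then exactly 2 of a literal '3' (captured).
Scanning left to right: at [6:13] match 'fidoo33', group 1 = '33'; at [26:32] match 'fido33', group 1 = '33'.
With a single group, `findall` returns only what that group captured — 2 items.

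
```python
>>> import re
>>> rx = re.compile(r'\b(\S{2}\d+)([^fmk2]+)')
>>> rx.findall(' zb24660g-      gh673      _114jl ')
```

[('zb24660', 'g-      gh673      _114jl ')]

This matches a word boundary (`\b`, zero-width); then exactly 2 of a non-whitespace character, then one or more of a digit (captured); then one or more of any character except [fmk2] (captured).
Matches: at [1:34] match 'zb24660g-      gh673      _114jl ', groups = ('zb24660', 'g-      gh673      _114jl ').
With 2 capturing groups, `findall` returns a 2-tuple per match.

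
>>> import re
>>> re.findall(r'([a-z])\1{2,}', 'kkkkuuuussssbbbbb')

`\1` has to match the exact text group 1 already captured.
One capturing group, so `findall` returns just the captured substring from each match — 4 in all.

['k', 'u', 's', 'b']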